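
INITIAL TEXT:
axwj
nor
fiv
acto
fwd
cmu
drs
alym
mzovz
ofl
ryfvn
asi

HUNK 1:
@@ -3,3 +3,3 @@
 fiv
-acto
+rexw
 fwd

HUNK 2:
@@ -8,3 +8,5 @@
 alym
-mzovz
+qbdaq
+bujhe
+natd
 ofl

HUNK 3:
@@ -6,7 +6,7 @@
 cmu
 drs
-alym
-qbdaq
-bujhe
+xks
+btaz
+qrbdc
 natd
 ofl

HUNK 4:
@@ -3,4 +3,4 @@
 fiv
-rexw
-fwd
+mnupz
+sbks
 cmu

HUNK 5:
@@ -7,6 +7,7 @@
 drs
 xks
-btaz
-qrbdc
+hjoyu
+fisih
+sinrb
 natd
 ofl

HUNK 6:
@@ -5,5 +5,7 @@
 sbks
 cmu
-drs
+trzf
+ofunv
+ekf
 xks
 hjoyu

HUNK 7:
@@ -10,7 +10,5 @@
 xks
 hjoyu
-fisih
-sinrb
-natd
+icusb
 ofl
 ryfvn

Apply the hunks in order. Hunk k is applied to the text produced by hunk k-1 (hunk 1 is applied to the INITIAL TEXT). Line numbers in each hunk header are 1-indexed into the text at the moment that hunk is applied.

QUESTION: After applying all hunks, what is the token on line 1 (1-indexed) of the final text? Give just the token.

Hunk 1: at line 3 remove [acto] add [rexw] -> 12 lines: axwj nor fiv rexw fwd cmu drs alym mzovz ofl ryfvn asi
Hunk 2: at line 8 remove [mzovz] add [qbdaq,bujhe,natd] -> 14 lines: axwj nor fiv rexw fwd cmu drs alym qbdaq bujhe natd ofl ryfvn asi
Hunk 3: at line 6 remove [alym,qbdaq,bujhe] add [xks,btaz,qrbdc] -> 14 lines: axwj nor fiv rexw fwd cmu drs xks btaz qrbdc natd ofl ryfvn asi
Hunk 4: at line 3 remove [rexw,fwd] add [mnupz,sbks] -> 14 lines: axwj nor fiv mnupz sbks cmu drs xks btaz qrbdc natd ofl ryfvn asi
Hunk 5: at line 7 remove [btaz,qrbdc] add [hjoyu,fisih,sinrb] -> 15 lines: axwj nor fiv mnupz sbks cmu drs xks hjoyu fisih sinrb natd ofl ryfvn asi
Hunk 6: at line 5 remove [drs] add [trzf,ofunv,ekf] -> 17 lines: axwj nor fiv mnupz sbks cmu trzf ofunv ekf xks hjoyu fisih sinrb natd ofl ryfvn asi
Hunk 7: at line 10 remove [fisih,sinrb,natd] add [icusb] -> 15 lines: axwj nor fiv mnupz sbks cmu trzf ofunv ekf xks hjoyu icusb ofl ryfvn asi
Final line 1: axwj

Answer: axwj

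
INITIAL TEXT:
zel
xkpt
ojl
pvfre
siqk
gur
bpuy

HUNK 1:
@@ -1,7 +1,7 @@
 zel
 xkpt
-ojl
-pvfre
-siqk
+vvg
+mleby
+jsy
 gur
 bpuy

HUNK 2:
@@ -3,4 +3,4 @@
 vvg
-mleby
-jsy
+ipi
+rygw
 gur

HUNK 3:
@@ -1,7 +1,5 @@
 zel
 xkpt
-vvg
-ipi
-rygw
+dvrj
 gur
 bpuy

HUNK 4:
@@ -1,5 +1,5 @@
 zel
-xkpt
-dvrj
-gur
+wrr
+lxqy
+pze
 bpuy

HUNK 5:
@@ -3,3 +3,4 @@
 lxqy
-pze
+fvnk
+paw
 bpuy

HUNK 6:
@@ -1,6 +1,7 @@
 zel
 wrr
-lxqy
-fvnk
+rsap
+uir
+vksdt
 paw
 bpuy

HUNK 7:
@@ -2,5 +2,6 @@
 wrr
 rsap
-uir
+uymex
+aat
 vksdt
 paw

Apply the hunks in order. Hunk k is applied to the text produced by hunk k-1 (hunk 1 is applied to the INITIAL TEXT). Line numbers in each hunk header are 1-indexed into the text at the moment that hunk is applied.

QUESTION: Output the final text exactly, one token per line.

Hunk 1: at line 1 remove [ojl,pvfre,siqk] add [vvg,mleby,jsy] -> 7 lines: zel xkpt vvg mleby jsy gur bpuy
Hunk 2: at line 3 remove [mleby,jsy] add [ipi,rygw] -> 7 lines: zel xkpt vvg ipi rygw gur bpuy
Hunk 3: at line 1 remove [vvg,ipi,rygw] add [dvrj] -> 5 lines: zel xkpt dvrj gur bpuy
Hunk 4: at line 1 remove [xkpt,dvrj,gur] add [wrr,lxqy,pze] -> 5 lines: zel wrr lxqy pze bpuy
Hunk 5: at line 3 remove [pze] add [fvnk,paw] -> 6 lines: zel wrr lxqy fvnk paw bpuy
Hunk 6: at line 1 remove [lxqy,fvnk] add [rsap,uir,vksdt] -> 7 lines: zel wrr rsap uir vksdt paw bpuy
Hunk 7: at line 2 remove [uir] add [uymex,aat] -> 8 lines: zel wrr rsap uymex aat vksdt paw bpuy

Answer: zel
wrr
rsap
uymex
aat
vksdt
paw
bpuy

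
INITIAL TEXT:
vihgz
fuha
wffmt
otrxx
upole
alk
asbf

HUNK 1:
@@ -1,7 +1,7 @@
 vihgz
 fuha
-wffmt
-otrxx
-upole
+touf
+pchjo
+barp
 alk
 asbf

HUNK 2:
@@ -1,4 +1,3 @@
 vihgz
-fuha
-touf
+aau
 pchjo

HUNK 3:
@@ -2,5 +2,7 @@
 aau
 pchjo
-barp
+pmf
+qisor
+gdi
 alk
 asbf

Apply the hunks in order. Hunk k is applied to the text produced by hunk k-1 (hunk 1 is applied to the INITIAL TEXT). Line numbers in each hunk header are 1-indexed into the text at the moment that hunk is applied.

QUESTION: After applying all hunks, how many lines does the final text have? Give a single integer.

Answer: 8

Derivation:
Hunk 1: at line 1 remove [wffmt,otrxx,upole] add [touf,pchjo,barp] -> 7 lines: vihgz fuha touf pchjo barp alk asbf
Hunk 2: at line 1 remove [fuha,touf] add [aau] -> 6 lines: vihgz aau pchjo barp alk asbf
Hunk 3: at line 2 remove [barp] add [pmf,qisor,gdi] -> 8 lines: vihgz aau pchjo pmf qisor gdi alk asbf
Final line count: 8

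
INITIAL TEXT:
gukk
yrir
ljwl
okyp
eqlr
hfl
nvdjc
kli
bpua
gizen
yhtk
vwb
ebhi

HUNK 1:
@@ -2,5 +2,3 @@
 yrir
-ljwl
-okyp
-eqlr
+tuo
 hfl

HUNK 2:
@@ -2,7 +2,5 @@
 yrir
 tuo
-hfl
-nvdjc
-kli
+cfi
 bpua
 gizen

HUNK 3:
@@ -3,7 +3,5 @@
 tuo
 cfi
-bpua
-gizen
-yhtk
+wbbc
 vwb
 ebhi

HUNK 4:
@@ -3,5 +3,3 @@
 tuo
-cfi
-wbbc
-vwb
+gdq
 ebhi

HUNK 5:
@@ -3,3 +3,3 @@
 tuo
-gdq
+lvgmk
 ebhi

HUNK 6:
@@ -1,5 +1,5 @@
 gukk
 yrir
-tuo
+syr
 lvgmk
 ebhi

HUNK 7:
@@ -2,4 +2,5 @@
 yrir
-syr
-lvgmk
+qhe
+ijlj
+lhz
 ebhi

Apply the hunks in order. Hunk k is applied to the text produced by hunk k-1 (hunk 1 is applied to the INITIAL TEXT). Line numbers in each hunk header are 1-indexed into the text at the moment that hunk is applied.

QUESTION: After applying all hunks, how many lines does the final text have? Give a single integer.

Answer: 6

Derivation:
Hunk 1: at line 2 remove [ljwl,okyp,eqlr] add [tuo] -> 11 lines: gukk yrir tuo hfl nvdjc kli bpua gizen yhtk vwb ebhi
Hunk 2: at line 2 remove [hfl,nvdjc,kli] add [cfi] -> 9 lines: gukk yrir tuo cfi bpua gizen yhtk vwb ebhi
Hunk 3: at line 3 remove [bpua,gizen,yhtk] add [wbbc] -> 7 lines: gukk yrir tuo cfi wbbc vwb ebhi
Hunk 4: at line 3 remove [cfi,wbbc,vwb] add [gdq] -> 5 lines: gukk yrir tuo gdq ebhi
Hunk 5: at line 3 remove [gdq] add [lvgmk] -> 5 lines: gukk yrir tuo lvgmk ebhi
Hunk 6: at line 1 remove [tuo] add [syr] -> 5 lines: gukk yrir syr lvgmk ebhi
Hunk 7: at line 2 remove [syr,lvgmk] add [qhe,ijlj,lhz] -> 6 lines: gukk yrir qhe ijlj lhz ebhi
Final line count: 6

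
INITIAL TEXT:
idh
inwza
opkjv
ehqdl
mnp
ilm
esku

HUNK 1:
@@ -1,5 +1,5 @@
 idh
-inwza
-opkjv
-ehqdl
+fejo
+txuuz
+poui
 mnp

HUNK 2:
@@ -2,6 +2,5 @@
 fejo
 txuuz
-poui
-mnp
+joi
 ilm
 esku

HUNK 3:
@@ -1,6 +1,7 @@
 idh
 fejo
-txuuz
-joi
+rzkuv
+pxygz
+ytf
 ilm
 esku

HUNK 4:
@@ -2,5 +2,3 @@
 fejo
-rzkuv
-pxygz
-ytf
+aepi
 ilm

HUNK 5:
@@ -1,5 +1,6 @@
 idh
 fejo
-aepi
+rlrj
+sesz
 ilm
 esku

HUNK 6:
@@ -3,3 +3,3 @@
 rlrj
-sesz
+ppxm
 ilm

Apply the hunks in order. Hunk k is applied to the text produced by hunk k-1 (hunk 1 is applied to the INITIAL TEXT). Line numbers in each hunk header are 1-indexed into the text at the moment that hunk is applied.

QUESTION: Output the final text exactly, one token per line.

Answer: idh
fejo
rlrj
ppxm
ilm
esku

Derivation:
Hunk 1: at line 1 remove [inwza,opkjv,ehqdl] add [fejo,txuuz,poui] -> 7 lines: idh fejo txuuz poui mnp ilm esku
Hunk 2: at line 2 remove [poui,mnp] add [joi] -> 6 lines: idh fejo txuuz joi ilm esku
Hunk 3: at line 1 remove [txuuz,joi] add [rzkuv,pxygz,ytf] -> 7 lines: idh fejo rzkuv pxygz ytf ilm esku
Hunk 4: at line 2 remove [rzkuv,pxygz,ytf] add [aepi] -> 5 lines: idh fejo aepi ilm esku
Hunk 5: at line 1 remove [aepi] add [rlrj,sesz] -> 6 lines: idh fejo rlrj sesz ilm esku
Hunk 6: at line 3 remove [sesz] add [ppxm] -> 6 lines: idh fejo rlrj ppxm ilm esku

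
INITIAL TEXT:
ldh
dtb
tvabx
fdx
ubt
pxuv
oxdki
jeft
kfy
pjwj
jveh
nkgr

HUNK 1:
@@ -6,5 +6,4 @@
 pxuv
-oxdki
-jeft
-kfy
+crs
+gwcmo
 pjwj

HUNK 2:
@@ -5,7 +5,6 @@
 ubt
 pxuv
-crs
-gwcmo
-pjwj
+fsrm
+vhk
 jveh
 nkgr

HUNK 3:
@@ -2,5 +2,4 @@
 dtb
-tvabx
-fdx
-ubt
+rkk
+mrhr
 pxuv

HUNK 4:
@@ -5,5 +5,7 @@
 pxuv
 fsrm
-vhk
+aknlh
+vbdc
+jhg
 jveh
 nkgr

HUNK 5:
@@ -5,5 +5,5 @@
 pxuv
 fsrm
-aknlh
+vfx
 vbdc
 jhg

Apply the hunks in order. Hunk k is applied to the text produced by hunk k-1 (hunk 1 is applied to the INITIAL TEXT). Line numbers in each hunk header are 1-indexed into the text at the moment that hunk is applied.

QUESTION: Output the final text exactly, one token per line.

Answer: ldh
dtb
rkk
mrhr
pxuv
fsrm
vfx
vbdc
jhg
jveh
nkgr

Derivation:
Hunk 1: at line 6 remove [oxdki,jeft,kfy] add [crs,gwcmo] -> 11 lines: ldh dtb tvabx fdx ubt pxuv crs gwcmo pjwj jveh nkgr
Hunk 2: at line 5 remove [crs,gwcmo,pjwj] add [fsrm,vhk] -> 10 lines: ldh dtb tvabx fdx ubt pxuv fsrm vhk jveh nkgr
Hunk 3: at line 2 remove [tvabx,fdx,ubt] add [rkk,mrhr] -> 9 lines: ldh dtb rkk mrhr pxuv fsrm vhk jveh nkgr
Hunk 4: at line 5 remove [vhk] add [aknlh,vbdc,jhg] -> 11 lines: ldh dtb rkk mrhr pxuv fsrm aknlh vbdc jhg jveh nkgr
Hunk 5: at line 5 remove [aknlh] add [vfx] -> 11 lines: ldh dtb rkk mrhr pxuv fsrm vfx vbdc jhg jveh nkgr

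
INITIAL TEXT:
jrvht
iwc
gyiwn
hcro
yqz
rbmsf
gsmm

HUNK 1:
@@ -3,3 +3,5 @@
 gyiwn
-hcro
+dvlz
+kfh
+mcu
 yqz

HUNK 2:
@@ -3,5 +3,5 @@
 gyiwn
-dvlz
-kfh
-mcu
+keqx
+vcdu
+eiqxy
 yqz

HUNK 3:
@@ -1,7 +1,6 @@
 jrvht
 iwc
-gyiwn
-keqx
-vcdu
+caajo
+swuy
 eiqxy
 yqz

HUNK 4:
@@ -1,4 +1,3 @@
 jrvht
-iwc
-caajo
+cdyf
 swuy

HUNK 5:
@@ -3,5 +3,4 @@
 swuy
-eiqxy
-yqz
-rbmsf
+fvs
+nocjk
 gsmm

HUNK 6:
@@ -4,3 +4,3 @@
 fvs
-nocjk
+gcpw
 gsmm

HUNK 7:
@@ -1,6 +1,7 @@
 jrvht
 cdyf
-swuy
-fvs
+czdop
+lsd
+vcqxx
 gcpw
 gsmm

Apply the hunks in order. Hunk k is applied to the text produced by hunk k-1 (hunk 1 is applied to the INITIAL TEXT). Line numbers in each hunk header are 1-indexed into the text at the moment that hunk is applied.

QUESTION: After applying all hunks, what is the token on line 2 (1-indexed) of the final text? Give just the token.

Hunk 1: at line 3 remove [hcro] add [dvlz,kfh,mcu] -> 9 lines: jrvht iwc gyiwn dvlz kfh mcu yqz rbmsf gsmm
Hunk 2: at line 3 remove [dvlz,kfh,mcu] add [keqx,vcdu,eiqxy] -> 9 lines: jrvht iwc gyiwn keqx vcdu eiqxy yqz rbmsf gsmm
Hunk 3: at line 1 remove [gyiwn,keqx,vcdu] add [caajo,swuy] -> 8 lines: jrvht iwc caajo swuy eiqxy yqz rbmsf gsmm
Hunk 4: at line 1 remove [iwc,caajo] add [cdyf] -> 7 lines: jrvht cdyf swuy eiqxy yqz rbmsf gsmm
Hunk 5: at line 3 remove [eiqxy,yqz,rbmsf] add [fvs,nocjk] -> 6 lines: jrvht cdyf swuy fvs nocjk gsmm
Hunk 6: at line 4 remove [nocjk] add [gcpw] -> 6 lines: jrvht cdyf swuy fvs gcpw gsmm
Hunk 7: at line 1 remove [swuy,fvs] add [czdop,lsd,vcqxx] -> 7 lines: jrvht cdyf czdop lsd vcqxx gcpw gsmm
Final line 2: cdyf

Answer: cdyf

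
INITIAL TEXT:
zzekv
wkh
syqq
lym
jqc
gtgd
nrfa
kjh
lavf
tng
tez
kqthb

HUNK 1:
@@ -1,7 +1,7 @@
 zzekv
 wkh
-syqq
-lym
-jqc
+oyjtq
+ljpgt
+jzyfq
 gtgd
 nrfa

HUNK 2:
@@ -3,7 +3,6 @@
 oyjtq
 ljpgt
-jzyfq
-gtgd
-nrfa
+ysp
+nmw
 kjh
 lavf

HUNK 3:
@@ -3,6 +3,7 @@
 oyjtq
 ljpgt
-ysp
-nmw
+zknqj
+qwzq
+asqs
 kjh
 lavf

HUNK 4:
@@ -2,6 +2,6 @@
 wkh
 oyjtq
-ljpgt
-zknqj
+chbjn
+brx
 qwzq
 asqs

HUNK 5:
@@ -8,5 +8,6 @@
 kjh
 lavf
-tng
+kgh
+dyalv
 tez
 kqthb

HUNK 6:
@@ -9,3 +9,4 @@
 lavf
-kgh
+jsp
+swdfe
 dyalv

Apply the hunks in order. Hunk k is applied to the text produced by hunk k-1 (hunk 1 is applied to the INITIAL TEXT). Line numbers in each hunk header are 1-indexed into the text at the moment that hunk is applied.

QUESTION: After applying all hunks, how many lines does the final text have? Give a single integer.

Hunk 1: at line 1 remove [syqq,lym,jqc] add [oyjtq,ljpgt,jzyfq] -> 12 lines: zzekv wkh oyjtq ljpgt jzyfq gtgd nrfa kjh lavf tng tez kqthb
Hunk 2: at line 3 remove [jzyfq,gtgd,nrfa] add [ysp,nmw] -> 11 lines: zzekv wkh oyjtq ljpgt ysp nmw kjh lavf tng tez kqthb
Hunk 3: at line 3 remove [ysp,nmw] add [zknqj,qwzq,asqs] -> 12 lines: zzekv wkh oyjtq ljpgt zknqj qwzq asqs kjh lavf tng tez kqthb
Hunk 4: at line 2 remove [ljpgt,zknqj] add [chbjn,brx] -> 12 lines: zzekv wkh oyjtq chbjn brx qwzq asqs kjh lavf tng tez kqthb
Hunk 5: at line 8 remove [tng] add [kgh,dyalv] -> 13 lines: zzekv wkh oyjtq chbjn brx qwzq asqs kjh lavf kgh dyalv tez kqthb
Hunk 6: at line 9 remove [kgh] add [jsp,swdfe] -> 14 lines: zzekv wkh oyjtq chbjn brx qwzq asqs kjh lavf jsp swdfe dyalv tez kqthb
Final line count: 14

Answer: 14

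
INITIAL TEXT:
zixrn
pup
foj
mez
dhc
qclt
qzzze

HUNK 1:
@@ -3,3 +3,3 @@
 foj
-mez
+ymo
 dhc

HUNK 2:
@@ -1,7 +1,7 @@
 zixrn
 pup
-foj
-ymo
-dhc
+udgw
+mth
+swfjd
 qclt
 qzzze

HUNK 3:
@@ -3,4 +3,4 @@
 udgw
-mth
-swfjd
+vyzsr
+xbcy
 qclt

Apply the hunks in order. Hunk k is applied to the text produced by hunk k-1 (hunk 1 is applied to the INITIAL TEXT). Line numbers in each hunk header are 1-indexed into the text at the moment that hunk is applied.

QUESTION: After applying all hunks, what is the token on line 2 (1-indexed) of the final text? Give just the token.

Hunk 1: at line 3 remove [mez] add [ymo] -> 7 lines: zixrn pup foj ymo dhc qclt qzzze
Hunk 2: at line 1 remove [foj,ymo,dhc] add [udgw,mth,swfjd] -> 7 lines: zixrn pup udgw mth swfjd qclt qzzze
Hunk 3: at line 3 remove [mth,swfjd] add [vyzsr,xbcy] -> 7 lines: zixrn pup udgw vyzsr xbcy qclt qzzze
Final line 2: pup

Answer: pup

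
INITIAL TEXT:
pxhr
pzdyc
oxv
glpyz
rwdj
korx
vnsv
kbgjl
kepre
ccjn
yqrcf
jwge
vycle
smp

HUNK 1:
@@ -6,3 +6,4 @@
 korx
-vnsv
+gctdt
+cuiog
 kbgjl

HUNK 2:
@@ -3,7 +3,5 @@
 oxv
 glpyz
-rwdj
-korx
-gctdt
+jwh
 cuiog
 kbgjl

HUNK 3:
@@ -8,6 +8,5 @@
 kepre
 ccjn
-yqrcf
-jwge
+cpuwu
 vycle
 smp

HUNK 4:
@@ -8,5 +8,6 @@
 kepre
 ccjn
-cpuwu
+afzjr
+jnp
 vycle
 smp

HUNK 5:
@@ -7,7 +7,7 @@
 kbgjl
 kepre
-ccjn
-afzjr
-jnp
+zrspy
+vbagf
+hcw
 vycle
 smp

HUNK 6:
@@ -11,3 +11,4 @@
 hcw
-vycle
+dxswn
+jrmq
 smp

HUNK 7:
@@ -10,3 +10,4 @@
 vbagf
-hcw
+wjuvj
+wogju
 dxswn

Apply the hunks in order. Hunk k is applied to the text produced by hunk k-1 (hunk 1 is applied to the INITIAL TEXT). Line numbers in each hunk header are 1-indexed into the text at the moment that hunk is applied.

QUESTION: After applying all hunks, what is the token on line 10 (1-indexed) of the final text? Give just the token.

Answer: vbagf

Derivation:
Hunk 1: at line 6 remove [vnsv] add [gctdt,cuiog] -> 15 lines: pxhr pzdyc oxv glpyz rwdj korx gctdt cuiog kbgjl kepre ccjn yqrcf jwge vycle smp
Hunk 2: at line 3 remove [rwdj,korx,gctdt] add [jwh] -> 13 lines: pxhr pzdyc oxv glpyz jwh cuiog kbgjl kepre ccjn yqrcf jwge vycle smp
Hunk 3: at line 8 remove [yqrcf,jwge] add [cpuwu] -> 12 lines: pxhr pzdyc oxv glpyz jwh cuiog kbgjl kepre ccjn cpuwu vycle smp
Hunk 4: at line 8 remove [cpuwu] add [afzjr,jnp] -> 13 lines: pxhr pzdyc oxv glpyz jwh cuiog kbgjl kepre ccjn afzjr jnp vycle smp
Hunk 5: at line 7 remove [ccjn,afzjr,jnp] add [zrspy,vbagf,hcw] -> 13 lines: pxhr pzdyc oxv glpyz jwh cuiog kbgjl kepre zrspy vbagf hcw vycle smp
Hunk 6: at line 11 remove [vycle] add [dxswn,jrmq] -> 14 lines: pxhr pzdyc oxv glpyz jwh cuiog kbgjl kepre zrspy vbagf hcw dxswn jrmq smp
Hunk 7: at line 10 remove [hcw] add [wjuvj,wogju] -> 15 lines: pxhr pzdyc oxv glpyz jwh cuiog kbgjl kepre zrspy vbagf wjuvj wogju dxswn jrmq smp
Final line 10: vbagf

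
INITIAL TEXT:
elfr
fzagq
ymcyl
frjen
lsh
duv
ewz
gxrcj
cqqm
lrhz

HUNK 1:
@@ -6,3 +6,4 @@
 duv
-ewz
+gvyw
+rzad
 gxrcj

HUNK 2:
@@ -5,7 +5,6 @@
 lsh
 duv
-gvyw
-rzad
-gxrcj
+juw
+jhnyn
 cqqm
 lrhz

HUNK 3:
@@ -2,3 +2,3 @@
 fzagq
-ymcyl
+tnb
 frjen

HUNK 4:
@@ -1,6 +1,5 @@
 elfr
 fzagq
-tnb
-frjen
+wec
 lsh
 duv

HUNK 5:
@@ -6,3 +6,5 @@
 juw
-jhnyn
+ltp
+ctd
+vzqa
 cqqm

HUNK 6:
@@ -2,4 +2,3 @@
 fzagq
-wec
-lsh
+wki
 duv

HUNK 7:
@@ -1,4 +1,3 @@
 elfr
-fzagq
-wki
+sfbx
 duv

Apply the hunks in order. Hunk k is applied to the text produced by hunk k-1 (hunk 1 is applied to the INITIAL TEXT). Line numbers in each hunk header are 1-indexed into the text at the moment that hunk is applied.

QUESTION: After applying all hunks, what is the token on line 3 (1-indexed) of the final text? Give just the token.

Hunk 1: at line 6 remove [ewz] add [gvyw,rzad] -> 11 lines: elfr fzagq ymcyl frjen lsh duv gvyw rzad gxrcj cqqm lrhz
Hunk 2: at line 5 remove [gvyw,rzad,gxrcj] add [juw,jhnyn] -> 10 lines: elfr fzagq ymcyl frjen lsh duv juw jhnyn cqqm lrhz
Hunk 3: at line 2 remove [ymcyl] add [tnb] -> 10 lines: elfr fzagq tnb frjen lsh duv juw jhnyn cqqm lrhz
Hunk 4: at line 1 remove [tnb,frjen] add [wec] -> 9 lines: elfr fzagq wec lsh duv juw jhnyn cqqm lrhz
Hunk 5: at line 6 remove [jhnyn] add [ltp,ctd,vzqa] -> 11 lines: elfr fzagq wec lsh duv juw ltp ctd vzqa cqqm lrhz
Hunk 6: at line 2 remove [wec,lsh] add [wki] -> 10 lines: elfr fzagq wki duv juw ltp ctd vzqa cqqm lrhz
Hunk 7: at line 1 remove [fzagq,wki] add [sfbx] -> 9 lines: elfr sfbx duv juw ltp ctd vzqa cqqm lrhz
Final line 3: duv

Answer: duv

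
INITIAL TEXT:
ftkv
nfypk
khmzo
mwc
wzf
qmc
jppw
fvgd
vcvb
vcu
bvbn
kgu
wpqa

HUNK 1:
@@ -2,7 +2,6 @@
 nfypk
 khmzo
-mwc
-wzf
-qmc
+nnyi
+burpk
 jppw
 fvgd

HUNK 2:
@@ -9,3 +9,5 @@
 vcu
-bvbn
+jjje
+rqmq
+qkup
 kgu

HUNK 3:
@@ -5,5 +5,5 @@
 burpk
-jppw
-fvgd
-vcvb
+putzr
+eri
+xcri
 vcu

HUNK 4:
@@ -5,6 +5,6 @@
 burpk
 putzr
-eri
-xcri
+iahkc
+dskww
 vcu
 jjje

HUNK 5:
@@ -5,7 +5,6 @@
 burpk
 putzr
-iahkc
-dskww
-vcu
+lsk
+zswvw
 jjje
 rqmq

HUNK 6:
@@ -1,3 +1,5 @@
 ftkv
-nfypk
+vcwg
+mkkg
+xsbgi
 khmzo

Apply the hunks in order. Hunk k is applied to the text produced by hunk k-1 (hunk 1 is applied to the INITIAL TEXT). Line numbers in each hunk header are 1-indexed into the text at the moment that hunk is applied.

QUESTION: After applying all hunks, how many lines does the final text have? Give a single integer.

Hunk 1: at line 2 remove [mwc,wzf,qmc] add [nnyi,burpk] -> 12 lines: ftkv nfypk khmzo nnyi burpk jppw fvgd vcvb vcu bvbn kgu wpqa
Hunk 2: at line 9 remove [bvbn] add [jjje,rqmq,qkup] -> 14 lines: ftkv nfypk khmzo nnyi burpk jppw fvgd vcvb vcu jjje rqmq qkup kgu wpqa
Hunk 3: at line 5 remove [jppw,fvgd,vcvb] add [putzr,eri,xcri] -> 14 lines: ftkv nfypk khmzo nnyi burpk putzr eri xcri vcu jjje rqmq qkup kgu wpqa
Hunk 4: at line 5 remove [eri,xcri] add [iahkc,dskww] -> 14 lines: ftkv nfypk khmzo nnyi burpk putzr iahkc dskww vcu jjje rqmq qkup kgu wpqa
Hunk 5: at line 5 remove [iahkc,dskww,vcu] add [lsk,zswvw] -> 13 lines: ftkv nfypk khmzo nnyi burpk putzr lsk zswvw jjje rqmq qkup kgu wpqa
Hunk 6: at line 1 remove [nfypk] add [vcwg,mkkg,xsbgi] -> 15 lines: ftkv vcwg mkkg xsbgi khmzo nnyi burpk putzr lsk zswvw jjje rqmq qkup kgu wpqa
Final line count: 15

Answer: 15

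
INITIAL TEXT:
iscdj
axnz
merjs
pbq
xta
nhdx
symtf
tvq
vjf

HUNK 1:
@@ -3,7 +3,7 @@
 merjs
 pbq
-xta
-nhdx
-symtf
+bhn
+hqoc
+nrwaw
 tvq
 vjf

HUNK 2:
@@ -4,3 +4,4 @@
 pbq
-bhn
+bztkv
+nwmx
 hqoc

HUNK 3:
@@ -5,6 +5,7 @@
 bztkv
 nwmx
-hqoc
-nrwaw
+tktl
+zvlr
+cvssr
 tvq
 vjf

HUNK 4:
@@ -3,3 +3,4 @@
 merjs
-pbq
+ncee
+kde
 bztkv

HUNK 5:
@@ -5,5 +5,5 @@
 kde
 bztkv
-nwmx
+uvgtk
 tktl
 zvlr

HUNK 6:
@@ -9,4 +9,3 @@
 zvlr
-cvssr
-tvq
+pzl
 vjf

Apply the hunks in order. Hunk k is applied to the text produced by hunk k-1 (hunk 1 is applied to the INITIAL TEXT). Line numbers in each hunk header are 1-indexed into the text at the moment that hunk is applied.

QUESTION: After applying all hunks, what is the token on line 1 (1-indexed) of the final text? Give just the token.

Hunk 1: at line 3 remove [xta,nhdx,symtf] add [bhn,hqoc,nrwaw] -> 9 lines: iscdj axnz merjs pbq bhn hqoc nrwaw tvq vjf
Hunk 2: at line 4 remove [bhn] add [bztkv,nwmx] -> 10 lines: iscdj axnz merjs pbq bztkv nwmx hqoc nrwaw tvq vjf
Hunk 3: at line 5 remove [hqoc,nrwaw] add [tktl,zvlr,cvssr] -> 11 lines: iscdj axnz merjs pbq bztkv nwmx tktl zvlr cvssr tvq vjf
Hunk 4: at line 3 remove [pbq] add [ncee,kde] -> 12 lines: iscdj axnz merjs ncee kde bztkv nwmx tktl zvlr cvssr tvq vjf
Hunk 5: at line 5 remove [nwmx] add [uvgtk] -> 12 lines: iscdj axnz merjs ncee kde bztkv uvgtk tktl zvlr cvssr tvq vjf
Hunk 6: at line 9 remove [cvssr,tvq] add [pzl] -> 11 lines: iscdj axnz merjs ncee kde bztkv uvgtk tktl zvlr pzl vjf
Final line 1: iscdj

Answer: iscdj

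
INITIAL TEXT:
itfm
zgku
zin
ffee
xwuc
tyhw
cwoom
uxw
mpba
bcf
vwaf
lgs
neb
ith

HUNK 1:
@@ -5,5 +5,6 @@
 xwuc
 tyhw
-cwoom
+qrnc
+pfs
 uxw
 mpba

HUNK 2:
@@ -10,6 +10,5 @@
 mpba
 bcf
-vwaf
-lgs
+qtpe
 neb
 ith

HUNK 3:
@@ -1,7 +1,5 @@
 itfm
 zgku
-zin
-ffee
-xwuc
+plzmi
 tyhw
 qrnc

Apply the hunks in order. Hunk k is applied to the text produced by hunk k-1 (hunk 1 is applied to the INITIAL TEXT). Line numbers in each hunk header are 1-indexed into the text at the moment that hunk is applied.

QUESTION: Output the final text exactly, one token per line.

Answer: itfm
zgku
plzmi
tyhw
qrnc
pfs
uxw
mpba
bcf
qtpe
neb
ith

Derivation:
Hunk 1: at line 5 remove [cwoom] add [qrnc,pfs] -> 15 lines: itfm zgku zin ffee xwuc tyhw qrnc pfs uxw mpba bcf vwaf lgs neb ith
Hunk 2: at line 10 remove [vwaf,lgs] add [qtpe] -> 14 lines: itfm zgku zin ffee xwuc tyhw qrnc pfs uxw mpba bcf qtpe neb ith
Hunk 3: at line 1 remove [zin,ffee,xwuc] add [plzmi] -> 12 lines: itfm zgku plzmi tyhw qrnc pfs uxw mpba bcf qtpe neb ith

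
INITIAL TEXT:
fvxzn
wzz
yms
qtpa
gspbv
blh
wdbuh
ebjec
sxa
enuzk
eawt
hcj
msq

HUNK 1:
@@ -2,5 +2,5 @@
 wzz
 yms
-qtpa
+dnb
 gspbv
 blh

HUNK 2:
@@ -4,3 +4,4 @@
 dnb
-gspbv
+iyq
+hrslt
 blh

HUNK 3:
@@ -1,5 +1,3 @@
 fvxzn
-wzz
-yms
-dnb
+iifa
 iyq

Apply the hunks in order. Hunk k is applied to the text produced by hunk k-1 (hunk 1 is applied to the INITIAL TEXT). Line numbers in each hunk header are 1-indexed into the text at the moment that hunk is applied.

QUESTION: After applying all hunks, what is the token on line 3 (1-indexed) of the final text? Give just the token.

Answer: iyq

Derivation:
Hunk 1: at line 2 remove [qtpa] add [dnb] -> 13 lines: fvxzn wzz yms dnb gspbv blh wdbuh ebjec sxa enuzk eawt hcj msq
Hunk 2: at line 4 remove [gspbv] add [iyq,hrslt] -> 14 lines: fvxzn wzz yms dnb iyq hrslt blh wdbuh ebjec sxa enuzk eawt hcj msq
Hunk 3: at line 1 remove [wzz,yms,dnb] add [iifa] -> 12 lines: fvxzn iifa iyq hrslt blh wdbuh ebjec sxa enuzk eawt hcj msq
Final line 3: iyq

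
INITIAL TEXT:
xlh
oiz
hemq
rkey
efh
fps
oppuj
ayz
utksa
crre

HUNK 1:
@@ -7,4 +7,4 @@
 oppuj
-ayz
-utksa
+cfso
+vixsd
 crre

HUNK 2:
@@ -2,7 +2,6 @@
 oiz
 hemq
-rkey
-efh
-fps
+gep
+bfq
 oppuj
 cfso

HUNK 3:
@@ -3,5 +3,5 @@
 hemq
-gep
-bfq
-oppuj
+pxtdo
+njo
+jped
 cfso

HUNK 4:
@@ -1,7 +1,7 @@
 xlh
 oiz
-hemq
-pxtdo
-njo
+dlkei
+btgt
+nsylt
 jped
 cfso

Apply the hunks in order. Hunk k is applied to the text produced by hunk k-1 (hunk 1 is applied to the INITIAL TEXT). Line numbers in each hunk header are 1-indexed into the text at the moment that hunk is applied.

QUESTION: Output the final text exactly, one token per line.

Hunk 1: at line 7 remove [ayz,utksa] add [cfso,vixsd] -> 10 lines: xlh oiz hemq rkey efh fps oppuj cfso vixsd crre
Hunk 2: at line 2 remove [rkey,efh,fps] add [gep,bfq] -> 9 lines: xlh oiz hemq gep bfq oppuj cfso vixsd crre
Hunk 3: at line 3 remove [gep,bfq,oppuj] add [pxtdo,njo,jped] -> 9 lines: xlh oiz hemq pxtdo njo jped cfso vixsd crre
Hunk 4: at line 1 remove [hemq,pxtdo,njo] add [dlkei,btgt,nsylt] -> 9 lines: xlh oiz dlkei btgt nsylt jped cfso vixsd crre

Answer: xlh
oiz
dlkei
btgt
nsylt
jped
cfso
vixsd
crre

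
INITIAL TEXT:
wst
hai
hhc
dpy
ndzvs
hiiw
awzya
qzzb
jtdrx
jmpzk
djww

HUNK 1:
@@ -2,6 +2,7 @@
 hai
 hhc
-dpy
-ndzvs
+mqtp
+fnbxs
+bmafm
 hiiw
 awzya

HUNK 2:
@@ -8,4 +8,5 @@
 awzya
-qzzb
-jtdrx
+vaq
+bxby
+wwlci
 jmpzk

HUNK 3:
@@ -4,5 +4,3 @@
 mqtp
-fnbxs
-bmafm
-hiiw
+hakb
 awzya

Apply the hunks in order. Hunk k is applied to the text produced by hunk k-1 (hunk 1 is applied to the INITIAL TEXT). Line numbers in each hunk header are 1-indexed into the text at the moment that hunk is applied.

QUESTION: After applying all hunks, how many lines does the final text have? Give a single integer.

Answer: 11

Derivation:
Hunk 1: at line 2 remove [dpy,ndzvs] add [mqtp,fnbxs,bmafm] -> 12 lines: wst hai hhc mqtp fnbxs bmafm hiiw awzya qzzb jtdrx jmpzk djww
Hunk 2: at line 8 remove [qzzb,jtdrx] add [vaq,bxby,wwlci] -> 13 lines: wst hai hhc mqtp fnbxs bmafm hiiw awzya vaq bxby wwlci jmpzk djww
Hunk 3: at line 4 remove [fnbxs,bmafm,hiiw] add [hakb] -> 11 lines: wst hai hhc mqtp hakb awzya vaq bxby wwlci jmpzk djww
Final line count: 11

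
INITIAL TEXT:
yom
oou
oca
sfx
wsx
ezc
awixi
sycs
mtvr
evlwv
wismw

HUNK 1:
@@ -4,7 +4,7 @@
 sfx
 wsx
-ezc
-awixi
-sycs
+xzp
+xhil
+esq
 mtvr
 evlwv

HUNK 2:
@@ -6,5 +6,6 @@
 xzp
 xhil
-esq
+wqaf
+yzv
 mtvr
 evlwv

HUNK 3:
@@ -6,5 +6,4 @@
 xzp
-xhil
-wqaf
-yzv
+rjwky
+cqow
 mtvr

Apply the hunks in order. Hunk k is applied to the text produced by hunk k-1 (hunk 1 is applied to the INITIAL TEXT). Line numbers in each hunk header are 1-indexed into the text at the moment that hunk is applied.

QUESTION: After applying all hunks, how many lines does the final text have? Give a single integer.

Hunk 1: at line 4 remove [ezc,awixi,sycs] add [xzp,xhil,esq] -> 11 lines: yom oou oca sfx wsx xzp xhil esq mtvr evlwv wismw
Hunk 2: at line 6 remove [esq] add [wqaf,yzv] -> 12 lines: yom oou oca sfx wsx xzp xhil wqaf yzv mtvr evlwv wismw
Hunk 3: at line 6 remove [xhil,wqaf,yzv] add [rjwky,cqow] -> 11 lines: yom oou oca sfx wsx xzp rjwky cqow mtvr evlwv wismw
Final line count: 11

Answer: 11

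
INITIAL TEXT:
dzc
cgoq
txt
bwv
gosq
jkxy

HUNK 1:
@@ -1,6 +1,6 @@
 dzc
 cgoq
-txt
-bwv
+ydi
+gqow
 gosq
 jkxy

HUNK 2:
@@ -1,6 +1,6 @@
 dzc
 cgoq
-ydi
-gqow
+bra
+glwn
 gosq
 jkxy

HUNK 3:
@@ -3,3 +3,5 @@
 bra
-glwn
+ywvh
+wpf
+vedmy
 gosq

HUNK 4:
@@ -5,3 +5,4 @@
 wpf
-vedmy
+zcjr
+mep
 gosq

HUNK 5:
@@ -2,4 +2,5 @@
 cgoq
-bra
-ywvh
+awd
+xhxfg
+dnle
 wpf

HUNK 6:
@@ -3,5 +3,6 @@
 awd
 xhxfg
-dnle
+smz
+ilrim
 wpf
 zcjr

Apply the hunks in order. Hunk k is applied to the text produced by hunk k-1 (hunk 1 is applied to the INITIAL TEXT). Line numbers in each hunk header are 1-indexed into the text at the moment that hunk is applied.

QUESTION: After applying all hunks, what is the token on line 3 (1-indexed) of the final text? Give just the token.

Hunk 1: at line 1 remove [txt,bwv] add [ydi,gqow] -> 6 lines: dzc cgoq ydi gqow gosq jkxy
Hunk 2: at line 1 remove [ydi,gqow] add [bra,glwn] -> 6 lines: dzc cgoq bra glwn gosq jkxy
Hunk 3: at line 3 remove [glwn] add [ywvh,wpf,vedmy] -> 8 lines: dzc cgoq bra ywvh wpf vedmy gosq jkxy
Hunk 4: at line 5 remove [vedmy] add [zcjr,mep] -> 9 lines: dzc cgoq bra ywvh wpf zcjr mep gosq jkxy
Hunk 5: at line 2 remove [bra,ywvh] add [awd,xhxfg,dnle] -> 10 lines: dzc cgoq awd xhxfg dnle wpf zcjr mep gosq jkxy
Hunk 6: at line 3 remove [dnle] add [smz,ilrim] -> 11 lines: dzc cgoq awd xhxfg smz ilrim wpf zcjr mep gosq jkxy
Final line 3: awd

Answer: awd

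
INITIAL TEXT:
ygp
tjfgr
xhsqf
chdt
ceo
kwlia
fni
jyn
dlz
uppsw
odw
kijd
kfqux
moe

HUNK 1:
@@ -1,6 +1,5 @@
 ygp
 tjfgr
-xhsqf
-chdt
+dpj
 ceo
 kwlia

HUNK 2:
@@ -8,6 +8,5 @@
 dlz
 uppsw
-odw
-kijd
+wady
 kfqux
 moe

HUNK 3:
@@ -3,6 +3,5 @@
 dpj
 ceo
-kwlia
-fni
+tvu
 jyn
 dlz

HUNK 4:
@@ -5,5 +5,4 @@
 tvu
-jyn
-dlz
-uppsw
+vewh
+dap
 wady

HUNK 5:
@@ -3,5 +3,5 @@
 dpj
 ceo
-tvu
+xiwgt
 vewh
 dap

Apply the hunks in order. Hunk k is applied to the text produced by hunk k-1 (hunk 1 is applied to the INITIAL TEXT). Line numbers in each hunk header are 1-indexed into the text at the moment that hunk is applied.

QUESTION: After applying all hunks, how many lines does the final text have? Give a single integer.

Answer: 10

Derivation:
Hunk 1: at line 1 remove [xhsqf,chdt] add [dpj] -> 13 lines: ygp tjfgr dpj ceo kwlia fni jyn dlz uppsw odw kijd kfqux moe
Hunk 2: at line 8 remove [odw,kijd] add [wady] -> 12 lines: ygp tjfgr dpj ceo kwlia fni jyn dlz uppsw wady kfqux moe
Hunk 3: at line 3 remove [kwlia,fni] add [tvu] -> 11 lines: ygp tjfgr dpj ceo tvu jyn dlz uppsw wady kfqux moe
Hunk 4: at line 5 remove [jyn,dlz,uppsw] add [vewh,dap] -> 10 lines: ygp tjfgr dpj ceo tvu vewh dap wady kfqux moe
Hunk 5: at line 3 remove [tvu] add [xiwgt] -> 10 lines: ygp tjfgr dpj ceo xiwgt vewh dap wady kfqux moe
Final line count: 10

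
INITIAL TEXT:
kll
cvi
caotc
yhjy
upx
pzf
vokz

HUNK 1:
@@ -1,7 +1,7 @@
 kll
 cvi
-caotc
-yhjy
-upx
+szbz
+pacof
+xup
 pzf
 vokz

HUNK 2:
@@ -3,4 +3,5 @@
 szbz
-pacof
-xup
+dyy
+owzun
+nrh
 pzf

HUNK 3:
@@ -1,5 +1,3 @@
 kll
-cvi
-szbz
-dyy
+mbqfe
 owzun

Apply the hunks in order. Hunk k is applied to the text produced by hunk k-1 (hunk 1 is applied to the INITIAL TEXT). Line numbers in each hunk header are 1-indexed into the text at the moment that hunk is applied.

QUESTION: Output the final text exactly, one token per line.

Answer: kll
mbqfe
owzun
nrh
pzf
vokz

Derivation:
Hunk 1: at line 1 remove [caotc,yhjy,upx] add [szbz,pacof,xup] -> 7 lines: kll cvi szbz pacof xup pzf vokz
Hunk 2: at line 3 remove [pacof,xup] add [dyy,owzun,nrh] -> 8 lines: kll cvi szbz dyy owzun nrh pzf vokz
Hunk 3: at line 1 remove [cvi,szbz,dyy] add [mbqfe] -> 6 lines: kll mbqfe owzun nrh pzf vokz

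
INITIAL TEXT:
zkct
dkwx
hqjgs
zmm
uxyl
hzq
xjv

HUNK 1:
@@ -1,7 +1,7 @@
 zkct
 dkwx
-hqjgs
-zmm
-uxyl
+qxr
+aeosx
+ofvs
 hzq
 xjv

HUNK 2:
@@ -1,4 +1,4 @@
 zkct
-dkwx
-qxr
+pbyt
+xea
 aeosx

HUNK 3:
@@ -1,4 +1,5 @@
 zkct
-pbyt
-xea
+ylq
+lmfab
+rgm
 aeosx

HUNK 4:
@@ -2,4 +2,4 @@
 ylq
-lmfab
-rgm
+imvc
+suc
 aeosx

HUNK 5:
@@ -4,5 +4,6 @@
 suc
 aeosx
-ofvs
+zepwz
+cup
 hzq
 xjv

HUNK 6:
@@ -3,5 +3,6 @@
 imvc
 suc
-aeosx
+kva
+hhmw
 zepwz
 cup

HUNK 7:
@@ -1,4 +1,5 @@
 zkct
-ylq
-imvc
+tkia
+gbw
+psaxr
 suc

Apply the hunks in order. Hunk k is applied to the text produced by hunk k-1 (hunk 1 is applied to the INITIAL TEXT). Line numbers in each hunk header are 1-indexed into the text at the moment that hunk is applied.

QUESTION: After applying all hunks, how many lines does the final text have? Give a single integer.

Hunk 1: at line 1 remove [hqjgs,zmm,uxyl] add [qxr,aeosx,ofvs] -> 7 lines: zkct dkwx qxr aeosx ofvs hzq xjv
Hunk 2: at line 1 remove [dkwx,qxr] add [pbyt,xea] -> 7 lines: zkct pbyt xea aeosx ofvs hzq xjv
Hunk 3: at line 1 remove [pbyt,xea] add [ylq,lmfab,rgm] -> 8 lines: zkct ylq lmfab rgm aeosx ofvs hzq xjv
Hunk 4: at line 2 remove [lmfab,rgm] add [imvc,suc] -> 8 lines: zkct ylq imvc suc aeosx ofvs hzq xjv
Hunk 5: at line 4 remove [ofvs] add [zepwz,cup] -> 9 lines: zkct ylq imvc suc aeosx zepwz cup hzq xjv
Hunk 6: at line 3 remove [aeosx] add [kva,hhmw] -> 10 lines: zkct ylq imvc suc kva hhmw zepwz cup hzq xjv
Hunk 7: at line 1 remove [ylq,imvc] add [tkia,gbw,psaxr] -> 11 lines: zkct tkia gbw psaxr suc kva hhmw zepwz cup hzq xjv
Final line count: 11

Answer: 11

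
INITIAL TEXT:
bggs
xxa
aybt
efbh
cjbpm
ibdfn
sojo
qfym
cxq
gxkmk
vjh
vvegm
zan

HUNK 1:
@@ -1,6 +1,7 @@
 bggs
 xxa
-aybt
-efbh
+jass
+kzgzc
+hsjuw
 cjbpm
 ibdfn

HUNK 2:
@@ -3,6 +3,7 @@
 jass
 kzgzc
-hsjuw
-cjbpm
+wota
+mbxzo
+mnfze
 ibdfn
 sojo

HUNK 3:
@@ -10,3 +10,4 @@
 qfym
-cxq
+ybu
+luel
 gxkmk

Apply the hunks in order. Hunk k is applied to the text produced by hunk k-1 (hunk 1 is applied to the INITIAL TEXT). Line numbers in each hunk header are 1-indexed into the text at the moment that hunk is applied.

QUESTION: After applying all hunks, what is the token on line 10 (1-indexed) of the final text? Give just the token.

Hunk 1: at line 1 remove [aybt,efbh] add [jass,kzgzc,hsjuw] -> 14 lines: bggs xxa jass kzgzc hsjuw cjbpm ibdfn sojo qfym cxq gxkmk vjh vvegm zan
Hunk 2: at line 3 remove [hsjuw,cjbpm] add [wota,mbxzo,mnfze] -> 15 lines: bggs xxa jass kzgzc wota mbxzo mnfze ibdfn sojo qfym cxq gxkmk vjh vvegm zan
Hunk 3: at line 10 remove [cxq] add [ybu,luel] -> 16 lines: bggs xxa jass kzgzc wota mbxzo mnfze ibdfn sojo qfym ybu luel gxkmk vjh vvegm zan
Final line 10: qfym

Answer: qfym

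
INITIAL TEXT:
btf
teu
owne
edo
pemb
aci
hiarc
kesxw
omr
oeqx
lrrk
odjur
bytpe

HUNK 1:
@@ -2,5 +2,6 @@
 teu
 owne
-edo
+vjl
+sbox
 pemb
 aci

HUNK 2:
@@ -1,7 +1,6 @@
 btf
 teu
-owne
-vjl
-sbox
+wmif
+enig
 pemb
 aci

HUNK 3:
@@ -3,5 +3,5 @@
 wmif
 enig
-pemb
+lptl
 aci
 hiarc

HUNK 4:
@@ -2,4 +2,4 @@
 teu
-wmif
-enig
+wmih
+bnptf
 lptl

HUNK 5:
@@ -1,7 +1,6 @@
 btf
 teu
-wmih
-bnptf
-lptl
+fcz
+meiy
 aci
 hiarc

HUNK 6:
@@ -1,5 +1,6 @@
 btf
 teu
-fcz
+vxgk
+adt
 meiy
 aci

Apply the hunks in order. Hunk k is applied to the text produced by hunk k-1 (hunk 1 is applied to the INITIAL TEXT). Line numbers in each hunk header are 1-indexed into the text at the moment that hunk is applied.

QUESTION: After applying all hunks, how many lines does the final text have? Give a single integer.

Hunk 1: at line 2 remove [edo] add [vjl,sbox] -> 14 lines: btf teu owne vjl sbox pemb aci hiarc kesxw omr oeqx lrrk odjur bytpe
Hunk 2: at line 1 remove [owne,vjl,sbox] add [wmif,enig] -> 13 lines: btf teu wmif enig pemb aci hiarc kesxw omr oeqx lrrk odjur bytpe
Hunk 3: at line 3 remove [pemb] add [lptl] -> 13 lines: btf teu wmif enig lptl aci hiarc kesxw omr oeqx lrrk odjur bytpe
Hunk 4: at line 2 remove [wmif,enig] add [wmih,bnptf] -> 13 lines: btf teu wmih bnptf lptl aci hiarc kesxw omr oeqx lrrk odjur bytpe
Hunk 5: at line 1 remove [wmih,bnptf,lptl] add [fcz,meiy] -> 12 lines: btf teu fcz meiy aci hiarc kesxw omr oeqx lrrk odjur bytpe
Hunk 6: at line 1 remove [fcz] add [vxgk,adt] -> 13 lines: btf teu vxgk adt meiy aci hiarc kesxw omr oeqx lrrk odjur bytpe
Final line count: 13

Answer: 13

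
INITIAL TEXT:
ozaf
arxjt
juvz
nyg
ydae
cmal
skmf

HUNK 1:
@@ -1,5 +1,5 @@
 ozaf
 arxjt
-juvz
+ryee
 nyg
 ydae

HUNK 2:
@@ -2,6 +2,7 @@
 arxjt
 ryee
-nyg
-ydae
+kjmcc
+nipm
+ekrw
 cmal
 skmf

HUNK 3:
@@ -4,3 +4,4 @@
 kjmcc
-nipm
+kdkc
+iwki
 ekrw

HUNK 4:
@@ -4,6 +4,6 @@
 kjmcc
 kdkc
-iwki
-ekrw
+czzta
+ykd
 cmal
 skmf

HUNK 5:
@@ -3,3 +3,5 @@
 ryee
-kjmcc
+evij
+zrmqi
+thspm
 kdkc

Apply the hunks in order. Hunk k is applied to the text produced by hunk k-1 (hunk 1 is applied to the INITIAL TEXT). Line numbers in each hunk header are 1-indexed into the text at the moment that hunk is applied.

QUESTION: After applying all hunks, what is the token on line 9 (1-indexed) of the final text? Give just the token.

Hunk 1: at line 1 remove [juvz] add [ryee] -> 7 lines: ozaf arxjt ryee nyg ydae cmal skmf
Hunk 2: at line 2 remove [nyg,ydae] add [kjmcc,nipm,ekrw] -> 8 lines: ozaf arxjt ryee kjmcc nipm ekrw cmal skmf
Hunk 3: at line 4 remove [nipm] add [kdkc,iwki] -> 9 lines: ozaf arxjt ryee kjmcc kdkc iwki ekrw cmal skmf
Hunk 4: at line 4 remove [iwki,ekrw] add [czzta,ykd] -> 9 lines: ozaf arxjt ryee kjmcc kdkc czzta ykd cmal skmf
Hunk 5: at line 3 remove [kjmcc] add [evij,zrmqi,thspm] -> 11 lines: ozaf arxjt ryee evij zrmqi thspm kdkc czzta ykd cmal skmf
Final line 9: ykd

Answer: ykd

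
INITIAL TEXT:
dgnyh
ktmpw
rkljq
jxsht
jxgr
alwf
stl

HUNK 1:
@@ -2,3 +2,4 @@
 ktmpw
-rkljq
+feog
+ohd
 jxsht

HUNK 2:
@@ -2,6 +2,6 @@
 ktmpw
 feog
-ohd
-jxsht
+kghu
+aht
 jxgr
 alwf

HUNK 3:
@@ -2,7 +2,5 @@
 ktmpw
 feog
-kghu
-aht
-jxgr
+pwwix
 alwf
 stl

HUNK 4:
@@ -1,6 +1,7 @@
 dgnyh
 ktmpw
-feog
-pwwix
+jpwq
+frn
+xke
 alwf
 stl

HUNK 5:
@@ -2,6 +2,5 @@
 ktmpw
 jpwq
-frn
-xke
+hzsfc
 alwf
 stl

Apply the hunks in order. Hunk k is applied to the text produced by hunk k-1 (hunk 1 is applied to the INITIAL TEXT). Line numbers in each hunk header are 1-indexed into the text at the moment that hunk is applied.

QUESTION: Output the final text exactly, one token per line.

Hunk 1: at line 2 remove [rkljq] add [feog,ohd] -> 8 lines: dgnyh ktmpw feog ohd jxsht jxgr alwf stl
Hunk 2: at line 2 remove [ohd,jxsht] add [kghu,aht] -> 8 lines: dgnyh ktmpw feog kghu aht jxgr alwf stl
Hunk 3: at line 2 remove [kghu,aht,jxgr] add [pwwix] -> 6 lines: dgnyh ktmpw feog pwwix alwf stl
Hunk 4: at line 1 remove [feog,pwwix] add [jpwq,frn,xke] -> 7 lines: dgnyh ktmpw jpwq frn xke alwf stl
Hunk 5: at line 2 remove [frn,xke] add [hzsfc] -> 6 lines: dgnyh ktmpw jpwq hzsfc alwf stl

Answer: dgnyh
ktmpw
jpwq
hzsfc
alwf
stl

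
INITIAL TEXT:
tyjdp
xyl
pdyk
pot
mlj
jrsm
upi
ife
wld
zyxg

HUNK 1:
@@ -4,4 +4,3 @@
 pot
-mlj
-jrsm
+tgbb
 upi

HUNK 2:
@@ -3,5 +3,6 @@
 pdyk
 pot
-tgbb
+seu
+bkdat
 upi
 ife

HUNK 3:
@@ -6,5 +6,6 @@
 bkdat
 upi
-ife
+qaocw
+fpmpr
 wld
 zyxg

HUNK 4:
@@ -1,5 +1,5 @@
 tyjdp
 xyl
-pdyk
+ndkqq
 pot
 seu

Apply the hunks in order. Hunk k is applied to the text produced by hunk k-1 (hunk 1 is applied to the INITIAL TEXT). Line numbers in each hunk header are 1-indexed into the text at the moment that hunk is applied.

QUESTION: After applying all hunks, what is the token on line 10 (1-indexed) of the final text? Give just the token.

Answer: wld

Derivation:
Hunk 1: at line 4 remove [mlj,jrsm] add [tgbb] -> 9 lines: tyjdp xyl pdyk pot tgbb upi ife wld zyxg
Hunk 2: at line 3 remove [tgbb] add [seu,bkdat] -> 10 lines: tyjdp xyl pdyk pot seu bkdat upi ife wld zyxg
Hunk 3: at line 6 remove [ife] add [qaocw,fpmpr] -> 11 lines: tyjdp xyl pdyk pot seu bkdat upi qaocw fpmpr wld zyxg
Hunk 4: at line 1 remove [pdyk] add [ndkqq] -> 11 lines: tyjdp xyl ndkqq pot seu bkdat upi qaocw fpmpr wld zyxg
Final line 10: wld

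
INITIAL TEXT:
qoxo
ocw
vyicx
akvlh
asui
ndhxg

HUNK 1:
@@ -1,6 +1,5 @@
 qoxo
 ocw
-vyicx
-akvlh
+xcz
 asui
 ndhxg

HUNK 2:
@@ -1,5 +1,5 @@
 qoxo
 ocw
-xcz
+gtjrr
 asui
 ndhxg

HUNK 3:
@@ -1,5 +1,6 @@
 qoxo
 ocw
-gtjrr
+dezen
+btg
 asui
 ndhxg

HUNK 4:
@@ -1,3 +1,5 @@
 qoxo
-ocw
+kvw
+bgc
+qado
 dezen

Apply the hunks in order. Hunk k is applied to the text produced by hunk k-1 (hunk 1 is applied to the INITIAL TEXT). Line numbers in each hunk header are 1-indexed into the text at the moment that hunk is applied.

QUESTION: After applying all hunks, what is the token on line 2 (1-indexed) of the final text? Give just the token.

Hunk 1: at line 1 remove [vyicx,akvlh] add [xcz] -> 5 lines: qoxo ocw xcz asui ndhxg
Hunk 2: at line 1 remove [xcz] add [gtjrr] -> 5 lines: qoxo ocw gtjrr asui ndhxg
Hunk 3: at line 1 remove [gtjrr] add [dezen,btg] -> 6 lines: qoxo ocw dezen btg asui ndhxg
Hunk 4: at line 1 remove [ocw] add [kvw,bgc,qado] -> 8 lines: qoxo kvw bgc qado dezen btg asui ndhxg
Final line 2: kvw

Answer: kvw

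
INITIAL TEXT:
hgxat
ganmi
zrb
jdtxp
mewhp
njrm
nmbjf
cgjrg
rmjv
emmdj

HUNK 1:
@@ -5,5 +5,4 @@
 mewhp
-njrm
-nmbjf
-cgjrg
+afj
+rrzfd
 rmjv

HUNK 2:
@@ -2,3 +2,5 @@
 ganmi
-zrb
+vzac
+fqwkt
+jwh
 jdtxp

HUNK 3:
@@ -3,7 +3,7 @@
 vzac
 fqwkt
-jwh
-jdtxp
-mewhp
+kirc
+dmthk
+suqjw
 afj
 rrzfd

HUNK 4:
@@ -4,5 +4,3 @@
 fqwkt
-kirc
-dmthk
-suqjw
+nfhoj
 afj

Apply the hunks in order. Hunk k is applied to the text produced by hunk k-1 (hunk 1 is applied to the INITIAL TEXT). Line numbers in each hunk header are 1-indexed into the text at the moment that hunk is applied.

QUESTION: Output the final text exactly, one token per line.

Answer: hgxat
ganmi
vzac
fqwkt
nfhoj
afj
rrzfd
rmjv
emmdj

Derivation:
Hunk 1: at line 5 remove [njrm,nmbjf,cgjrg] add [afj,rrzfd] -> 9 lines: hgxat ganmi zrb jdtxp mewhp afj rrzfd rmjv emmdj
Hunk 2: at line 2 remove [zrb] add [vzac,fqwkt,jwh] -> 11 lines: hgxat ganmi vzac fqwkt jwh jdtxp mewhp afj rrzfd rmjv emmdj
Hunk 3: at line 3 remove [jwh,jdtxp,mewhp] add [kirc,dmthk,suqjw] -> 11 lines: hgxat ganmi vzac fqwkt kirc dmthk suqjw afj rrzfd rmjv emmdj
Hunk 4: at line 4 remove [kirc,dmthk,suqjw] add [nfhoj] -> 9 lines: hgxat ganmi vzac fqwkt nfhoj afj rrzfd rmjv emmdj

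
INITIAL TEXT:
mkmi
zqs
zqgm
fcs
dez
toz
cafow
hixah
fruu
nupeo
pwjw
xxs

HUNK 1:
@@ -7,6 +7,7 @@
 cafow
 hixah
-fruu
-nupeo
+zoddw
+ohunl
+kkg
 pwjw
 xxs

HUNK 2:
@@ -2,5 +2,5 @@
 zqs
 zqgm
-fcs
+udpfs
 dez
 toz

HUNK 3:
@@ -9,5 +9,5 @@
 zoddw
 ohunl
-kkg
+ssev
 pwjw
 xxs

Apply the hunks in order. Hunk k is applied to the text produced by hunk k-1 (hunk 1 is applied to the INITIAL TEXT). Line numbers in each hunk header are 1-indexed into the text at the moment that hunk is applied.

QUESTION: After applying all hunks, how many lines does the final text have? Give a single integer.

Hunk 1: at line 7 remove [fruu,nupeo] add [zoddw,ohunl,kkg] -> 13 lines: mkmi zqs zqgm fcs dez toz cafow hixah zoddw ohunl kkg pwjw xxs
Hunk 2: at line 2 remove [fcs] add [udpfs] -> 13 lines: mkmi zqs zqgm udpfs dez toz cafow hixah zoddw ohunl kkg pwjw xxs
Hunk 3: at line 9 remove [kkg] add [ssev] -> 13 lines: mkmi zqs zqgm udpfs dez toz cafow hixah zoddw ohunl ssev pwjw xxs
Final line count: 13

Answer: 13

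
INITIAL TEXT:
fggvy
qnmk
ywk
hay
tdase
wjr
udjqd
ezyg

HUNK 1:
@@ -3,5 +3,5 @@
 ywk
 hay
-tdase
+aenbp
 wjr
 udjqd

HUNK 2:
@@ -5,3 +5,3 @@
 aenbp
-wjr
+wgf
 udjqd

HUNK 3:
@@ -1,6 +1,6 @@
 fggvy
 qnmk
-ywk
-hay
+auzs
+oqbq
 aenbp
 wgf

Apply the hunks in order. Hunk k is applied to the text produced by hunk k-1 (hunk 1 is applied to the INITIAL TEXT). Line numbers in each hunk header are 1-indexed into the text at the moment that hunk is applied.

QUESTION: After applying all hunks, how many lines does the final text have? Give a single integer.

Hunk 1: at line 3 remove [tdase] add [aenbp] -> 8 lines: fggvy qnmk ywk hay aenbp wjr udjqd ezyg
Hunk 2: at line 5 remove [wjr] add [wgf] -> 8 lines: fggvy qnmk ywk hay aenbp wgf udjqd ezyg
Hunk 3: at line 1 remove [ywk,hay] add [auzs,oqbq] -> 8 lines: fggvy qnmk auzs oqbq aenbp wgf udjqd ezyg
Final line count: 8

Answer: 8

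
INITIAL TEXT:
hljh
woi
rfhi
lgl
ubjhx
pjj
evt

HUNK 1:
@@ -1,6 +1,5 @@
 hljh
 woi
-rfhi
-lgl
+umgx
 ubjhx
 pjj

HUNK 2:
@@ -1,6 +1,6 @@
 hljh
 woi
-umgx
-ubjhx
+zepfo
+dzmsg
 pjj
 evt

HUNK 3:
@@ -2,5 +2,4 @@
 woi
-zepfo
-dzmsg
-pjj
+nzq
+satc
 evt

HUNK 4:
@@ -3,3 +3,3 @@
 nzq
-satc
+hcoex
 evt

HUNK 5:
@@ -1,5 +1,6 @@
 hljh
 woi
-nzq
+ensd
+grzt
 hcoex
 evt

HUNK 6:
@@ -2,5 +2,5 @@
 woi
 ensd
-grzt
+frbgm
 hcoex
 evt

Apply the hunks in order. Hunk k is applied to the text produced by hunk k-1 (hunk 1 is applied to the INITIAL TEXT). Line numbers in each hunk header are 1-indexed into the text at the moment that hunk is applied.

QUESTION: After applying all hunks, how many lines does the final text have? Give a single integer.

Hunk 1: at line 1 remove [rfhi,lgl] add [umgx] -> 6 lines: hljh woi umgx ubjhx pjj evt
Hunk 2: at line 1 remove [umgx,ubjhx] add [zepfo,dzmsg] -> 6 lines: hljh woi zepfo dzmsg pjj evt
Hunk 3: at line 2 remove [zepfo,dzmsg,pjj] add [nzq,satc] -> 5 lines: hljh woi nzq satc evt
Hunk 4: at line 3 remove [satc] add [hcoex] -> 5 lines: hljh woi nzq hcoex evt
Hunk 5: at line 1 remove [nzq] add [ensd,grzt] -> 6 lines: hljh woi ensd grzt hcoex evt
Hunk 6: at line 2 remove [grzt] add [frbgm] -> 6 lines: hljh woi ensd frbgm hcoex evt
Final line count: 6

Answer: 6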